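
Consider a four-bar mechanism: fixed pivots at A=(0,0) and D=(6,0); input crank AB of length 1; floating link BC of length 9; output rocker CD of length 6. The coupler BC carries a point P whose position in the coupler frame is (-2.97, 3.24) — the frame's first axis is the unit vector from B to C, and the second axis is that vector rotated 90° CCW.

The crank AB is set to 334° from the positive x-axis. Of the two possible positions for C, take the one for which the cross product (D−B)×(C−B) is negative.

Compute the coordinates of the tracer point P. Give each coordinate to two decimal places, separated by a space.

A=(0,0), D=(6.00,0)
B = A + 1.00·(cos334°, sin334°) = (0.8988, -0.4384)
|BD| = 5.1200
circle(B,9.00) ∩ circle(D,6.00): a=6.9545, h=5.7127
  candidates: C₊=(7.3387,5.8488) cross=29.249; C₋=(8.3169,-5.5346) cross=-29.249
  mode - wants cross < 0 → take C=(8.3169,-5.5346) (cross=-29.249)
ex = (C−B)/|BC| = (0.8242,-0.5662); ey = (0.5662,0.8242)
P = B + -2.97·ex + 3.24·ey = (0.2855,3.9139)

0.29 3.91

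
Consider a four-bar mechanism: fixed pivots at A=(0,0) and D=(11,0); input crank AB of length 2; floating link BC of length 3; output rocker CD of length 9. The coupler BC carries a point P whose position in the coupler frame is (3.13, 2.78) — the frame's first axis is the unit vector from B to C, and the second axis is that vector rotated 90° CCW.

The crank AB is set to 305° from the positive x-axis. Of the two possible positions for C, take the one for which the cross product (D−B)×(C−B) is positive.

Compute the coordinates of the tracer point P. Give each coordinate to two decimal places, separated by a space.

A=(0,0), D=(11.00,0)
B = A + 2.00·(cos305°, sin305°) = (1.1472, -1.6383)
|BD| = 9.9881
circle(B,3.00) ∩ circle(D,9.00): a=1.3898, h=2.6587
  candidates: C₊=(2.0820,1.2123) cross=26.555; C₋=(2.9542,-4.0330) cross=-26.555
  mode + wants cross > 0 → take C=(2.0820,1.2123) (cross=26.555)
ex = (C−B)/|BC| = (0.3116,0.9502); ey = (-0.9502,0.3116)
P = B + 3.13·ex + 2.78·ey = (-0.5190,2.2022)

-0.52 2.20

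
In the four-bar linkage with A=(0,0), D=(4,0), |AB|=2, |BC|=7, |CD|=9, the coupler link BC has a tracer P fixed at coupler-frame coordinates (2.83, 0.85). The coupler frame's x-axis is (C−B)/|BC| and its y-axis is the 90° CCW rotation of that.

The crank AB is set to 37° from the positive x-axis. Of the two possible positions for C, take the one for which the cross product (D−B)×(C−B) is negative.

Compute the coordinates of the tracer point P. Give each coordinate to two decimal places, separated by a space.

A=(0,0), D=(4.00,0)
B = A + 2.00·(cos37°, sin37°) = (1.5973, 1.2036)
|BD| = 2.6873
circle(B,7.00) ∩ circle(D,9.00): a=-4.6102, h=5.2675
  candidates: C₊=(-0.1654,7.9781) cross=14.156; C₋=(-4.8839,-1.4411) cross=-14.156
  mode - wants cross < 0 → take C=(-4.8839,-1.4411) (cross=-14.156)
ex = (C−B)/|BC| = (-0.9259,-0.3778); ey = (0.3778,-0.9259)
P = B + 2.83·ex + 0.85·ey = (-0.7018,-0.6526)

-0.70 -0.65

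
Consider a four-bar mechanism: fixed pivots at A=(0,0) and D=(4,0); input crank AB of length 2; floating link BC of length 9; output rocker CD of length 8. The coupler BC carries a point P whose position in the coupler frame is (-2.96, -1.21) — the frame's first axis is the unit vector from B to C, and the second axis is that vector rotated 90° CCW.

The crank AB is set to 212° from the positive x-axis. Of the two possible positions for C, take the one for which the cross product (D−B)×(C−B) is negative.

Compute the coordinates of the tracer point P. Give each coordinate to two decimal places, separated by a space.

A=(0,0), D=(4.00,0)
B = A + 2.00·(cos212°, sin212°) = (-1.6961, -1.0598)
|BD| = 5.7939
circle(B,9.00) ∩ circle(D,8.00): a=4.3640, h=7.8712
  candidates: C₊=(1.1544,7.4768) cross=45.604; C₋=(4.0341,-7.9999) cross=-45.604
  mode - wants cross < 0 → take C=(4.0341,-7.9999) (cross=-45.604)
ex = (C−B)/|BC| = (0.6367,-0.7711); ey = (0.7711,0.6367)
P = B + -2.96·ex + -1.21·ey = (-4.5138,0.4523)

-4.51 0.45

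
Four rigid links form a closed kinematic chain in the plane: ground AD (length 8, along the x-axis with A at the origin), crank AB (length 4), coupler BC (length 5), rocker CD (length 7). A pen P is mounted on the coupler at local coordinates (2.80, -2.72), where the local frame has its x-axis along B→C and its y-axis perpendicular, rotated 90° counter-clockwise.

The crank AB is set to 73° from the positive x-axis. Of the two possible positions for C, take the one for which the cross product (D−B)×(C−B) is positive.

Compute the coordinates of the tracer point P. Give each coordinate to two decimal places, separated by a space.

A=(0,0), D=(8.00,0)
B = A + 4.00·(cos73°, sin73°) = (1.1695, 3.8252)
|BD| = 7.8287
circle(B,5.00) ∩ circle(D,7.00): a=2.3815, h=4.3964
  candidates: C₊=(5.3955,6.4974) cross=34.418; C₋=(1.0992,-1.1743) cross=-34.418
  mode + wants cross > 0 → take C=(5.3955,6.4974) (cross=34.418)
ex = (C−B)/|BC| = (0.8452,0.5344); ey = (-0.5344,0.8452)
P = B + 2.80·ex + -2.72·ey = (4.9897,3.0227)

4.99 3.02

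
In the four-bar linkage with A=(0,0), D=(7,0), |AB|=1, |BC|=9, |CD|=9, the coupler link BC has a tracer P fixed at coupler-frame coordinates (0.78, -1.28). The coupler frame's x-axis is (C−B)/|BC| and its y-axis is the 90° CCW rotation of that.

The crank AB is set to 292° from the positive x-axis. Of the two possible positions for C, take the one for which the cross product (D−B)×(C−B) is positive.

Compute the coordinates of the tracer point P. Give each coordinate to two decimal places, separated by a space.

1.80 -0.48

A=(0,0), D=(7.00,0)
B = A + 1.00·(cos292°, sin292°) = (0.3746, -0.9272)
|BD| = 6.6900
circle(B,9.00) ∩ circle(D,9.00): a=3.3450, h=8.3553
  candidates: C₊=(2.5293,7.8111) cross=55.897; C₋=(4.8453,-8.7383) cross=-55.897
  mode + wants cross > 0 → take C=(2.5293,7.8111) (cross=55.897)
ex = (C−B)/|BC| = (0.2394,0.9709); ey = (-0.9709,0.2394)
P = B + 0.78·ex + -1.28·ey = (1.8041,-0.4763)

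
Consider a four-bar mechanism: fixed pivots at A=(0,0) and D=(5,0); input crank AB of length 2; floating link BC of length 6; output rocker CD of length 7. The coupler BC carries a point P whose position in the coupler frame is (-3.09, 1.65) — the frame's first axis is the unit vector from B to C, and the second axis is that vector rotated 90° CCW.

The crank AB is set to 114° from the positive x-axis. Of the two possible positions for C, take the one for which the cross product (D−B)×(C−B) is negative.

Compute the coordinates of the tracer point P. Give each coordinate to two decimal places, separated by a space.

0.74 4.97

A=(0,0), D=(5.00,0)
B = A + 2.00·(cos114°, sin114°) = (-0.8135, 1.8271)
|BD| = 6.0938
circle(B,6.00) ∩ circle(D,7.00): a=1.9803, h=5.6638
  candidates: C₊=(2.7738,6.6366) cross=34.514; C₋=(-0.6225,-4.1699) cross=-34.514
  mode - wants cross < 0 → take C=(-0.6225,-4.1699) (cross=-34.514)
ex = (C−B)/|BC| = (0.0318,-0.9995); ey = (0.9995,0.0318)
P = B + -3.09·ex + 1.65·ey = (0.7373,4.9681)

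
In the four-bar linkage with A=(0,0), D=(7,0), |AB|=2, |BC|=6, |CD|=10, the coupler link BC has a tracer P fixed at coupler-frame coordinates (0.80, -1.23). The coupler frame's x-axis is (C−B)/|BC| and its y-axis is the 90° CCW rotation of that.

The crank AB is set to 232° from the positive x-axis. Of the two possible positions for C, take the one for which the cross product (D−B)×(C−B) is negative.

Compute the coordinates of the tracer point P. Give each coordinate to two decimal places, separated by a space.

-2.22 -2.66

A=(0,0), D=(7.00,0)
B = A + 2.00·(cos232°, sin232°) = (-1.2313, -1.5760)
|BD| = 8.3808
circle(B,6.00) ∩ circle(D,10.00): a=0.3722, h=5.9884
  candidates: C₊=(-1.9919,4.3756) cross=50.188; C₋=(0.2604,-7.3876) cross=-50.188
  mode - wants cross < 0 → take C=(0.2604,-7.3876) (cross=-50.188)
ex = (C−B)/|BC| = (0.2486,-0.9686); ey = (0.9686,0.2486)
P = B + 0.80·ex + -1.23·ey = (-2.2238,-2.6567)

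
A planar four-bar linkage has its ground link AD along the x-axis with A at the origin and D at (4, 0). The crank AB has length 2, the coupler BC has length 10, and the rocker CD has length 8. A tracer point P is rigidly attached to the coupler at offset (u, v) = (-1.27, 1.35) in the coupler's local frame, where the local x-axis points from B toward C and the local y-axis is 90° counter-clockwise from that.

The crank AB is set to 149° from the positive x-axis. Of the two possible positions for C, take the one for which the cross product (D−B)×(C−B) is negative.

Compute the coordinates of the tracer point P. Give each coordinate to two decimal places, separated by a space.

-1.08 2.77

A=(0,0), D=(4.00,0)
B = A + 2.00·(cos149°, sin149°) = (-1.7143, 1.0301)
|BD| = 5.8064
circle(B,10.00) ∩ circle(D,8.00): a=6.0032, h=7.9976
  candidates: C₊=(5.6125,7.8358) cross=46.437; C₋=(2.7749,-7.9056) cross=-46.437
  mode - wants cross < 0 → take C=(2.7749,-7.9056) (cross=-46.437)
ex = (C−B)/|BC| = (0.4489,-0.8936); ey = (0.8936,0.4489)
P = B + -1.27·ex + 1.35·ey = (-1.0781,2.7710)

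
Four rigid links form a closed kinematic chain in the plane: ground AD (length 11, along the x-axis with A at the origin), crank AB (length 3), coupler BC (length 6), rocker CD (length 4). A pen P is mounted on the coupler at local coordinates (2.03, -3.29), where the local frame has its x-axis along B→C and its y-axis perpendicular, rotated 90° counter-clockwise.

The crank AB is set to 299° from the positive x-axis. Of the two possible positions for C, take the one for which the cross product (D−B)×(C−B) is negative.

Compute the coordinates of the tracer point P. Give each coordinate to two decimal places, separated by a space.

3.96 -5.57

A=(0,0), D=(11.00,0)
B = A + 3.00·(cos299°, sin299°) = (1.4544, -2.6239)
|BD| = 9.8996
circle(B,6.00) ∩ circle(D,4.00): a=5.9600, h=0.6921
  candidates: C₊=(7.0178,-0.3769) cross=6.851; C₋=(7.3847,-1.7115) cross=-6.851
  mode - wants cross < 0 → take C=(7.3847,-1.7115) (cross=-6.851)
ex = (C−B)/|BC| = (0.9884,0.1521); ey = (-0.1521,0.9884)
P = B + 2.03·ex + -3.29·ey = (3.9611,-5.5669)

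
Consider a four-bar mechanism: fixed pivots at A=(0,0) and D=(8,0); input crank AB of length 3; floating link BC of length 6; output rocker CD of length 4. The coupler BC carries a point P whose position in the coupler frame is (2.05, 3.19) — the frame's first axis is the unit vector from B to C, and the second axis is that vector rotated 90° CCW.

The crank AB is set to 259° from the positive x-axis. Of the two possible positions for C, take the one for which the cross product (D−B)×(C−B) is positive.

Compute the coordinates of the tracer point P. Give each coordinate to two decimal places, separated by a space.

-0.99 0.82

A=(0,0), D=(8.00,0)
B = A + 3.00·(cos259°, sin259°) = (-0.5724, -2.9449)
|BD| = 9.0642
circle(B,6.00) ∩ circle(D,4.00): a=5.6353, h=2.0599
  candidates: C₊=(4.0879,0.8341) cross=18.671; C₋=(5.4264,-3.0621) cross=-18.671
  mode + wants cross > 0 → take C=(4.0879,0.8341) (cross=18.671)
ex = (C−B)/|BC| = (0.7767,0.6298); ey = (-0.6298,0.7767)
P = B + 2.05·ex + 3.19·ey = (-0.9893,0.8240)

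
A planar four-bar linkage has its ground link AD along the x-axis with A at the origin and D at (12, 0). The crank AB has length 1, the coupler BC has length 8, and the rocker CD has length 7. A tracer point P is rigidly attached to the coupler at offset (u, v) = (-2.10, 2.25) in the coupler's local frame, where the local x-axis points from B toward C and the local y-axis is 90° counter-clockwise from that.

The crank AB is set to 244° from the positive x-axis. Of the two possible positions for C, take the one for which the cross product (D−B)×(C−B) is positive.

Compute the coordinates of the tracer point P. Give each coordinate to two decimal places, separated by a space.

A=(0,0), D=(12.00,0)
B = A + 1.00·(cos244°, sin244°) = (-0.4384, -0.8988)
|BD| = 12.4708
circle(B,8.00) ∩ circle(D,7.00): a=6.8368, h=4.1543
  candidates: C₊=(6.0812,3.7374) cross=51.807; C₋=(6.6801,-4.5495) cross=-51.807
  mode + wants cross > 0 → take C=(6.0812,3.7374) (cross=51.807)
ex = (C−B)/|BC| = (0.8150,0.5795); ey = (-0.5795,0.8150)
P = B + -2.10·ex + 2.25·ey = (-3.4537,-0.2822)

-3.45 -0.28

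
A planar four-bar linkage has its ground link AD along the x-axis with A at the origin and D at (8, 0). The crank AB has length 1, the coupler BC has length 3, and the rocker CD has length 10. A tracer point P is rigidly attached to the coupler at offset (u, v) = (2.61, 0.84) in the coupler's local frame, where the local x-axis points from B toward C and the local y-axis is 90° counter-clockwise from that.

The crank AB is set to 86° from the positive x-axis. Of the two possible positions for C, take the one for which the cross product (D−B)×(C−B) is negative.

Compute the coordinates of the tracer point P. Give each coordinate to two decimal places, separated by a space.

A=(0,0), D=(8.00,0)
B = A + 1.00·(cos86°, sin86°) = (0.0698, 0.9976)
|BD| = 7.9927
circle(B,3.00) ∩ circle(D,10.00): a=-1.6963, h=2.4744
  candidates: C₊=(-1.3045,3.6643) cross=19.777; C₋=(-1.9221,-1.2458) cross=-19.777
  mode - wants cross < 0 → take C=(-1.9221,-1.2458) (cross=-19.777)
ex = (C−B)/|BC| = (-0.6640,-0.7478); ey = (0.7478,-0.6640)
P = B + 2.61·ex + 0.84·ey = (-1.0350,-1.5118)

-1.04 -1.51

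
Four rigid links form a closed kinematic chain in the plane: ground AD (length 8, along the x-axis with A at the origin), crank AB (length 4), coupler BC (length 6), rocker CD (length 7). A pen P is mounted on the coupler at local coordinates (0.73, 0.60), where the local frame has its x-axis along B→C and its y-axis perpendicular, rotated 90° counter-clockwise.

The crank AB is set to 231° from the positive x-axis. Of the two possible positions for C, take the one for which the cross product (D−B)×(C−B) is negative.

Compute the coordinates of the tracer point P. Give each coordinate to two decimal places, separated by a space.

-1.63 -2.78

A=(0,0), D=(8.00,0)
B = A + 4.00·(cos231°, sin231°) = (-2.5173, -3.1086)
|BD| = 10.9671
circle(B,6.00) ∩ circle(D,7.00): a=4.8908, h=3.4756
  candidates: C₊=(1.1878,1.6107) cross=38.117; C₋=(3.1581,-5.0553) cross=-38.117
  mode - wants cross < 0 → take C=(3.1581,-5.0553) (cross=-38.117)
ex = (C−B)/|BC| = (0.9459,-0.3245); ey = (0.3245,0.9459)
P = B + 0.73·ex + 0.60·ey = (-1.6321,-2.7779)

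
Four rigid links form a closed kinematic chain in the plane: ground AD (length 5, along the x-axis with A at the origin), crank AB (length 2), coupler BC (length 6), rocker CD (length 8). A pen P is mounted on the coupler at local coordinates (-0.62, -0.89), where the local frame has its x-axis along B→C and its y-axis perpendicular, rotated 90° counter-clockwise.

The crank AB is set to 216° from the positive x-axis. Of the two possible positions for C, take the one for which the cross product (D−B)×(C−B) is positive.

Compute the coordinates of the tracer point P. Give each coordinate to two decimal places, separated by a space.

-0.75 -1.83

A=(0,0), D=(5.00,0)
B = A + 2.00·(cos216°, sin216°) = (-1.6180, -1.1756)
|BD| = 6.7216
circle(B,6.00) ∩ circle(D,8.00): a=1.2780, h=5.8623
  candidates: C₊=(-1.3850,4.8199) cross=39.404; C₋=(0.6655,-6.7240) cross=-39.404
  mode + wants cross > 0 → take C=(-1.3850,4.8199) (cross=39.404)
ex = (C−B)/|BC| = (0.0388,0.9992); ey = (-0.9992,0.0388)
P = B + -0.62·ex + -0.89·ey = (-0.7528,-1.8297)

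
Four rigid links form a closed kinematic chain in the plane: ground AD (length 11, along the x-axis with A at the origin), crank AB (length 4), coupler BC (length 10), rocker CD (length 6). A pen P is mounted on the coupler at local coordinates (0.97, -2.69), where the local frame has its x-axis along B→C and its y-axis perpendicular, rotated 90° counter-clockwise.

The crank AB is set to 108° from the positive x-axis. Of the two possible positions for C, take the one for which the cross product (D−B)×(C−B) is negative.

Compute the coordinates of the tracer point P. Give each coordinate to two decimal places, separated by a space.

A=(0,0), D=(11.00,0)
B = A + 4.00·(cos108°, sin108°) = (-1.2361, 3.8042)
|BD| = 12.8138
circle(B,10.00) ∩ circle(D,6.00): a=8.9042, h=4.5514
  candidates: C₊=(8.6179,5.5069) cross=58.321; C₋=(5.9154,-3.1855) cross=-58.321
  mode - wants cross < 0 → take C=(5.9154,-3.1855) (cross=-58.321)
ex = (C−B)/|BC| = (0.7152,-0.6990); ey = (0.6990,0.7152)
P = B + 0.97·ex + -2.69·ey = (-2.4226,1.2025)

-2.42 1.20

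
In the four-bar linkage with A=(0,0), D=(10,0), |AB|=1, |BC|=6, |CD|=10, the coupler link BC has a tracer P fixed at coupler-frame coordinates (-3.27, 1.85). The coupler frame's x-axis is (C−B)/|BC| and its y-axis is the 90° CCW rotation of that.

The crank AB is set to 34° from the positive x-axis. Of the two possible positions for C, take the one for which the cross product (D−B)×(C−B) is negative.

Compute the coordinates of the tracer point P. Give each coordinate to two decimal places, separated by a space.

2.26 4.03

A=(0,0), D=(10.00,0)
B = A + 1.00·(cos34°, sin34°) = (0.8290, 0.5592)
|BD| = 9.1880
circle(B,6.00) ∩ circle(D,10.00): a=1.1112, h=5.8962
  candidates: C₊=(2.2970,6.3768) cross=54.174; C₋=(1.5793,-5.3937) cross=-54.174
  mode - wants cross < 0 → take C=(1.5793,-5.3937) (cross=-54.174)
ex = (C−B)/|BC| = (0.1250,-0.9922); ey = (0.9922,0.1250)
P = B + -3.27·ex + 1.85·ey = (2.2556,4.0349)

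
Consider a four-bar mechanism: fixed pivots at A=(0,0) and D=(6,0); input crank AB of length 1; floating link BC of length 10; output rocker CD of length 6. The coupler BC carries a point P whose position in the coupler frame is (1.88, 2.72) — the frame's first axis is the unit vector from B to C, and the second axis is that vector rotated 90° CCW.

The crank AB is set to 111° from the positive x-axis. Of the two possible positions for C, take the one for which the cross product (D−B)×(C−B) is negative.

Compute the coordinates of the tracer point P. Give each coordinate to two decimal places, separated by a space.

2.88 1.62

A=(0,0), D=(6.00,0)
B = A + 1.00·(cos111°, sin111°) = (-0.3584, 0.9336)
|BD| = 6.4265
circle(B,10.00) ∩ circle(D,6.00): a=8.1926, h=5.7342
  candidates: C₊=(8.5804,5.4168) cross=36.851; C₋=(6.9143,-5.9299) cross=-36.851
  mode - wants cross < 0 → take C=(6.9143,-5.9299) (cross=-36.851)
ex = (C−B)/|BC| = (0.7273,-0.6864); ey = (0.6864,0.7273)
P = B + 1.88·ex + 2.72·ey = (2.8758,1.6214)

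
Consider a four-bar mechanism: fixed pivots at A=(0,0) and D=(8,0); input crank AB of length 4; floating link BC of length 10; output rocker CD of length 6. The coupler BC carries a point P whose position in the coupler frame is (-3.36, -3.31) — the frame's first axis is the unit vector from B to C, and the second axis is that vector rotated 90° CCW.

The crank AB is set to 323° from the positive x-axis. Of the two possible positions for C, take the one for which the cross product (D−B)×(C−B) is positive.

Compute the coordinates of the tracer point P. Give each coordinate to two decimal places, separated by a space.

A=(0,0), D=(8.00,0)
B = A + 4.00·(cos323°, sin323°) = (3.1945, -2.4073)
|BD| = 5.3747
circle(B,10.00) ∩ circle(D,6.00): a=8.6412, h=5.0329
  candidates: C₊=(8.6664,5.9629) cross=27.050; C₋=(13.1747,-3.0368) cross=-27.050
  mode + wants cross > 0 → take C=(8.6664,5.9629) (cross=27.050)
ex = (C−B)/|BC| = (0.5472,0.8370); ey = (-0.8370,0.5472)
P = B + -3.36·ex + -3.31·ey = (4.1265,-7.0308)

4.13 -7.03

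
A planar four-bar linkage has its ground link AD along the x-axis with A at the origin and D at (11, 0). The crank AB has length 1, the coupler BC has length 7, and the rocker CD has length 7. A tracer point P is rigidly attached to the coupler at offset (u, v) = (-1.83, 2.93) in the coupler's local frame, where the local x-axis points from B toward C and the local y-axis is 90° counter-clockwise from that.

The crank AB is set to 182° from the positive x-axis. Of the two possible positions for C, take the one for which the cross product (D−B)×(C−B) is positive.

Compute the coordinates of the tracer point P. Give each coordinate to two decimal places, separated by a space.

-4.08 1.52

A=(0,0), D=(11.00,0)
B = A + 1.00·(cos182°, sin182°) = (-0.9994, -0.0349)
|BD| = 11.9994
circle(B,7.00) ∩ circle(D,7.00): a=5.9997, h=3.6060
  candidates: C₊=(4.9898,3.5886) cross=43.270; C₋=(5.0108,-3.6235) cross=-43.270
  mode + wants cross > 0 → take C=(4.9898,3.5886) (cross=43.270)
ex = (C−B)/|BC| = (0.8556,0.5176); ey = (-0.5176,0.8556)
P = B + -1.83·ex + 2.93·ey = (-4.0818,1.5247)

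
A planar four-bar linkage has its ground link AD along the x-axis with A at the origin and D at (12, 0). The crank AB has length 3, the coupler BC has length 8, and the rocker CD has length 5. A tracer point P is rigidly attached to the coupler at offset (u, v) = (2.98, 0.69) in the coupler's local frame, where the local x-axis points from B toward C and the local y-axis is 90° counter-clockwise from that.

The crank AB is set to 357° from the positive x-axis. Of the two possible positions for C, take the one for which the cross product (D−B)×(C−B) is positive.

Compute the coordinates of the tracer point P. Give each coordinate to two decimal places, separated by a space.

5.06 2.10

A=(0,0), D=(12.00,0)
B = A + 3.00·(cos357°, sin357°) = (2.9959, -0.1570)
|BD| = 9.0055
circle(B,8.00) ∩ circle(D,5.00): a=6.6681, h=4.4200
  candidates: C₊=(9.5859,4.3786) cross=39.804; C₋=(9.7400,-4.4601) cross=-39.804
  mode + wants cross > 0 → take C=(9.5859,4.3786) (cross=39.804)
ex = (C−B)/|BC| = (0.8238,0.5670); ey = (-0.5670,0.8238)
P = B + 2.98·ex + 0.69·ey = (5.0595,2.1009)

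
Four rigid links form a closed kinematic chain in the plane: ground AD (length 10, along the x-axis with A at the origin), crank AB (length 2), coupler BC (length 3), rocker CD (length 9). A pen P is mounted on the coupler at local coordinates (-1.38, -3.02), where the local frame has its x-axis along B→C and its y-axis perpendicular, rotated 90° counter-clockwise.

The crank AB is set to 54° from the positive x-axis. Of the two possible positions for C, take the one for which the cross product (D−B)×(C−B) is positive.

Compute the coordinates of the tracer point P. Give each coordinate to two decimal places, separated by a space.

A=(0,0), D=(10.00,0)
B = A + 2.00·(cos54°, sin54°) = (1.1756, 1.6180)
|BD| = 8.9715
circle(B,3.00) ∩ circle(D,9.00): a=0.4731, h=2.9625
  candidates: C₊=(2.1752,4.4466) cross=26.578; C₋=(1.1066,-1.3812) cross=-26.578
  mode + wants cross > 0 → take C=(2.1752,4.4466) (cross=26.578)
ex = (C−B)/|BC| = (0.3332,0.9429); ey = (-0.9429,0.3332)
P = B + -1.38·ex + -3.02·ey = (3.5632,-0.6894)

3.56 -0.69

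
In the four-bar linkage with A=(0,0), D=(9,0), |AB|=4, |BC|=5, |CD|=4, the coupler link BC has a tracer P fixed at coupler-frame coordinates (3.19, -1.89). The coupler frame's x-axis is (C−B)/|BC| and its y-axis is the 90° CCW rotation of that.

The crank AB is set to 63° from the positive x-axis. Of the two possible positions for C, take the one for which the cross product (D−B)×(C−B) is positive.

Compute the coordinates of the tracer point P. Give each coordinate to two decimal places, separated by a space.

4.92 1.54

A=(0,0), D=(9.00,0)
B = A + 4.00·(cos63°, sin63°) = (1.8160, 3.5640)
|BD| = 8.0195
circle(B,5.00) ∩ circle(D,4.00): a=4.5709, h=2.0266
  candidates: C₊=(6.8113,3.3481) cross=16.252; C₋=(5.0100,-0.2828) cross=-16.252
  mode + wants cross > 0 → take C=(6.8113,3.3481) (cross=16.252)
ex = (C−B)/|BC| = (0.9991,-0.0432); ey = (0.0432,0.9991)
P = B + 3.19·ex + -1.89·ey = (4.9214,1.5380)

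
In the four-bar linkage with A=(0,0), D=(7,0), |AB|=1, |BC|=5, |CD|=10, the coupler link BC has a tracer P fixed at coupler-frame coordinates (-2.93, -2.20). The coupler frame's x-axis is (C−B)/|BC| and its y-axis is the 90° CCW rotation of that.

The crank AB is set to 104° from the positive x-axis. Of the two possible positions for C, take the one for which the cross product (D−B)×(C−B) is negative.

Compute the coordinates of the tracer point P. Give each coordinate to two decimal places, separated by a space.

-1.01 4.55

A=(0,0), D=(7.00,0)
B = A + 1.00·(cos104°, sin104°) = (-0.2419, 0.9703)
|BD| = 7.3066
circle(B,5.00) ∩ circle(D,10.00): a=-1.4790, h=4.7762
  candidates: C₊=(-1.0736,5.9006) cross=34.898; C₋=(-2.3421,-3.5672) cross=-34.898
  mode - wants cross < 0 → take C=(-2.3421,-3.5672) (cross=-34.898)
ex = (C−B)/|BC| = (-0.4200,-0.9075); ey = (0.9075,-0.4200)
P = B + -2.93·ex + -2.20·ey = (-1.0077,4.5534)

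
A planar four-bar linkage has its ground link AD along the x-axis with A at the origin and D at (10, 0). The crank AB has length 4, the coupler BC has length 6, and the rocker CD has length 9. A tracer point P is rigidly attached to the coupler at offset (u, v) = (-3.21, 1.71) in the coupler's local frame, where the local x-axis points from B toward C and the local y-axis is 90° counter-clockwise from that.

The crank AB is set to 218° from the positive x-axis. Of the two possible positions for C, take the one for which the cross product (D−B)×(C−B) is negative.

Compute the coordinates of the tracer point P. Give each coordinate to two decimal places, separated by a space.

A=(0,0), D=(10.00,0)
B = A + 4.00·(cos218°, sin218°) = (-3.1520, -2.4626)
|BD| = 13.3806
circle(B,6.00) ∩ circle(D,9.00): a=5.0088, h=3.3034
  candidates: C₊=(1.1632,1.7061) cross=44.201; C₋=(2.3791,-4.7877) cross=-44.201
  mode - wants cross < 0 → take C=(2.3791,-4.7877) (cross=-44.201)
ex = (C−B)/|BC| = (0.9219,-0.3875); ey = (0.3875,0.9219)
P = B + -3.21·ex + 1.71·ey = (-5.4486,0.3577)

-5.45 0.36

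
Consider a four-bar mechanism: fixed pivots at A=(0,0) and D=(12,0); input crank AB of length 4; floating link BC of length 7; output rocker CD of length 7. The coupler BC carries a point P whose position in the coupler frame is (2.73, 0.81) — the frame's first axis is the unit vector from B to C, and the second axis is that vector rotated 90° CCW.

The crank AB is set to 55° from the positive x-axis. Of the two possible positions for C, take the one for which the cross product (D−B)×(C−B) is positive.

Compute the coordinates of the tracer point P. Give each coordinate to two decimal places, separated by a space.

A=(0,0), D=(12.00,0)
B = A + 4.00·(cos55°, sin55°) = (2.2943, 3.2766)
|BD| = 10.2439
circle(B,7.00) ∩ circle(D,7.00): a=5.1219, h=4.7714
  candidates: C₊=(8.6733,6.1590) cross=48.877; C₋=(5.6210,-2.8824) cross=-48.877
  mode + wants cross > 0 → take C=(8.6733,6.1590) (cross=48.877)
ex = (C−B)/|BC| = (0.9113,0.4118); ey = (-0.4118,0.9113)
P = B + 2.73·ex + 0.81·ey = (4.4486,5.1389)

4.45 5.14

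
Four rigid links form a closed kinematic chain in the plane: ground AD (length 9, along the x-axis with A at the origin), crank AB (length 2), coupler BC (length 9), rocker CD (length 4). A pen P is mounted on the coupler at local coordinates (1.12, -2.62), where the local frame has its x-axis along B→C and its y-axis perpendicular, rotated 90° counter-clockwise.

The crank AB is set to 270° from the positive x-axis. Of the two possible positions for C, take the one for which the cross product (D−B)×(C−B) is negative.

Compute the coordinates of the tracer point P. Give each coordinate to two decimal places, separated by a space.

A=(0,0), D=(9.00,0)
B = A + 2.00·(cos270°, sin270°) = (-0.0000, -2.0000)
|BD| = 9.2195
circle(B,9.00) ∩ circle(D,4.00): a=8.1349, h=3.8501
  candidates: C₊=(7.1060,3.5232) cross=35.496; C₋=(8.7764,-3.9937) cross=-35.496
  mode - wants cross < 0 → take C=(8.7764,-3.9937) (cross=-35.496)
ex = (C−B)/|BC| = (0.9752,-0.2215); ey = (0.2215,0.9752)
P = B + 1.12·ex + -2.62·ey = (0.5118,-4.8030)

0.51 -4.80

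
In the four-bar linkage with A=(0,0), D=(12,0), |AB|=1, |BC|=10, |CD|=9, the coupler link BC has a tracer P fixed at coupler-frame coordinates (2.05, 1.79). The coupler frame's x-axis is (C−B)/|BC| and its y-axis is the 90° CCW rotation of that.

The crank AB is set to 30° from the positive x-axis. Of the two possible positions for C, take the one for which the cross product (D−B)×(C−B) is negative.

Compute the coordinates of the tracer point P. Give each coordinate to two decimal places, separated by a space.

3.53 -0.04

A=(0,0), D=(12.00,0)
B = A + 1.00·(cos30°, sin30°) = (0.8660, 0.5000)
|BD| = 11.1452
circle(B,10.00) ∩ circle(D,9.00): a=6.4250, h=7.6629
  candidates: C₊=(7.6283,7.8669) cross=85.404; C₋=(6.9408,-7.4434) cross=-85.404
  mode - wants cross < 0 → take C=(6.9408,-7.4434) (cross=-85.404)
ex = (C−B)/|BC| = (0.6075,-0.7943); ey = (0.7943,0.6075)
P = B + 2.05·ex + 1.79·ey = (3.5332,-0.0410)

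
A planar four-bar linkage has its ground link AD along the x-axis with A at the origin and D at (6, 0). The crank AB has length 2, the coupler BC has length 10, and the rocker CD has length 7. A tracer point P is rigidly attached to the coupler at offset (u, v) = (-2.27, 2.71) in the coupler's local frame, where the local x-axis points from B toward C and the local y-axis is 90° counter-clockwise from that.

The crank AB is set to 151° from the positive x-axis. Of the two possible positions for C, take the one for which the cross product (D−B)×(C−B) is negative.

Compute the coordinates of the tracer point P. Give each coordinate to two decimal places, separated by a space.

-1.05 4.44

A=(0,0), D=(6.00,0)
B = A + 2.00·(cos151°, sin151°) = (-1.7492, 0.9696)
|BD| = 7.8097
circle(B,10.00) ∩ circle(D,7.00): a=7.1700, h=6.9707
  candidates: C₊=(6.2308,6.9962) cross=54.439; C₋=(4.4998,-6.8374) cross=-54.439
  mode - wants cross < 0 → take C=(4.4998,-6.8374) (cross=-54.439)
ex = (C−B)/|BC| = (0.6249,-0.7807); ey = (0.7807,0.6249)
P = B + -2.27·ex + 2.71·ey = (-1.0521,4.4353)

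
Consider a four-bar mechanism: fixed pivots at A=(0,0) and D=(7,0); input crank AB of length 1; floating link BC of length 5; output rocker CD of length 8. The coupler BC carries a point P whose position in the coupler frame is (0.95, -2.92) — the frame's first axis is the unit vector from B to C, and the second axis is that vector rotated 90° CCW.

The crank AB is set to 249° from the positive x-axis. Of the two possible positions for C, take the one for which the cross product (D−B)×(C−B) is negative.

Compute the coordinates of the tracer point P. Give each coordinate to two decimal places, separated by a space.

A=(0,0), D=(7.00,0)
B = A + 1.00·(cos249°, sin249°) = (-0.3584, -0.9336)
|BD| = 7.4174
circle(B,5.00) ∩ circle(D,8.00): a=1.0797, h=4.8820
  candidates: C₊=(0.0983,4.0455) cross=36.212; C₋=(1.3272,-5.6409) cross=-36.212
  mode - wants cross < 0 → take C=(1.3272,-5.6409) (cross=-36.212)
ex = (C−B)/|BC| = (0.3371,-0.9415); ey = (0.9415,0.3371)
P = B + 0.95·ex + -2.92·ey = (-2.7872,-2.8124)

-2.79 -2.81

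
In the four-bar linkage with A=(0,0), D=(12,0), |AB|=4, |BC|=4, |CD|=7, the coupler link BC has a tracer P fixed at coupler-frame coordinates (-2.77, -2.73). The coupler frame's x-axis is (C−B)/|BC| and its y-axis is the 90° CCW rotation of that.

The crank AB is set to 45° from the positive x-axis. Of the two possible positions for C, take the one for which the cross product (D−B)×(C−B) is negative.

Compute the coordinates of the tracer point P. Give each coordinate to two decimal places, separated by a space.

-0.97 3.65

A=(0,0), D=(12.00,0)
B = A + 4.00·(cos45°, sin45°) = (2.8284, 2.8284)
|BD| = 9.5978
circle(B,4.00) ∩ circle(D,7.00): a=3.0798, h=2.5525
  candidates: C₊=(6.5236,4.3600) cross=24.498; C₋=(5.0192,-0.5183) cross=-24.498
  mode - wants cross < 0 → take C=(5.0192,-0.5183) (cross=-24.498)
ex = (C−B)/|BC| = (0.5477,-0.8367); ey = (0.8367,0.5477)
P = B + -2.77·ex + -2.73·ey = (-0.9728,3.6508)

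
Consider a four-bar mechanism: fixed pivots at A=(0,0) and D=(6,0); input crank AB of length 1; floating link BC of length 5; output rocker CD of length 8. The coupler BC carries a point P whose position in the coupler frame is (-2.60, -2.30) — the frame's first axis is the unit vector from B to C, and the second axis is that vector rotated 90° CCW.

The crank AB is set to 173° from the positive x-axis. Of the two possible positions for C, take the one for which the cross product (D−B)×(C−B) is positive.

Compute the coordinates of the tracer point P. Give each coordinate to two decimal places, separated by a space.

A=(0,0), D=(6.00,0)
B = A + 1.00·(cos173°, sin173°) = (-0.9925, 0.1219)
|BD| = 6.9936
circle(B,5.00) ∩ circle(D,8.00): a=0.7085, h=4.9495
  candidates: C₊=(-0.1979,5.0583) cross=34.615; C₋=(-0.3704,-4.8393) cross=-34.615
  mode + wants cross > 0 → take C=(-0.1979,5.0583) (cross=34.615)
ex = (C−B)/|BC| = (0.1589,0.9873); ey = (-0.9873,0.1589)
P = B + -2.60·ex + -2.30·ey = (0.8650,-2.8106)

0.86 -2.81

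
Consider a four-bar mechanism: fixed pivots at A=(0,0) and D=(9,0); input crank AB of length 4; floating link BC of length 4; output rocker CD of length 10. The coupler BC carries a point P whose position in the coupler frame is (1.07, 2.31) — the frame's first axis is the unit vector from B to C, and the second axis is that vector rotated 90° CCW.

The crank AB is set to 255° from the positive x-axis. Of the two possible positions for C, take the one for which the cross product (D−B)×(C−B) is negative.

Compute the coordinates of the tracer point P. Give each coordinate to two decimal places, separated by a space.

A=(0,0), D=(9.00,0)
B = A + 4.00·(cos255°, sin255°) = (-1.0353, -3.8637)
|BD| = 10.7534
circle(B,4.00) ∩ circle(D,10.00): a=1.4709, h=3.7197
  candidates: C₊=(-0.9991,0.1361) cross=40.000; C₋=(1.6739,-6.8065) cross=-40.000
  mode - wants cross < 0 → take C=(1.6739,-6.8065) (cross=-40.000)
ex = (C−B)/|BC| = (0.6773,-0.7357); ey = (0.7357,0.6773)
P = B + 1.07·ex + 2.31·ey = (1.3889,-3.0863)

1.39 -3.09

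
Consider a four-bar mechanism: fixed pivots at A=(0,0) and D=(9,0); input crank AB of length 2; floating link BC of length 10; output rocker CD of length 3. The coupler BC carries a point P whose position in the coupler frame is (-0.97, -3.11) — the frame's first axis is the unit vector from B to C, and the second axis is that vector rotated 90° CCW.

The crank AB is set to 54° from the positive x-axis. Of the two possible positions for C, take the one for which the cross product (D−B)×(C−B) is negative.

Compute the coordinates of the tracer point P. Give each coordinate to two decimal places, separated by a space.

-1.06 -0.75

A=(0,0), D=(9.00,0)
B = A + 2.00·(cos54°, sin54°) = (1.1756, 1.6180)
|BD| = 7.9900
circle(B,10.00) ∩ circle(D,3.00): a=9.6896, h=2.4721
  candidates: C₊=(11.1650,2.0767) cross=19.752; C₋=(10.1638,-2.7651) cross=-19.752
  mode - wants cross < 0 → take C=(10.1638,-2.7651) (cross=-19.752)
ex = (C−B)/|BC| = (0.8988,-0.4383); ey = (0.4383,0.8988)
P = B + -0.97·ex + -3.11·ey = (-1.0594,-0.7521)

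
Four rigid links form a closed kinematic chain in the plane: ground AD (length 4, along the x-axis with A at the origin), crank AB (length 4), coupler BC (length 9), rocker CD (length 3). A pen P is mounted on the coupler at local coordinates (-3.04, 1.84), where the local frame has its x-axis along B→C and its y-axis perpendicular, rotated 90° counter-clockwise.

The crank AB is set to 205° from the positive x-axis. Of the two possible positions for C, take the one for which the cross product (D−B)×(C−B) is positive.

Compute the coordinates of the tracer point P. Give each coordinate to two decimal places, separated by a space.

A=(0,0), D=(4.00,0)
B = A + 4.00·(cos205°, sin205°) = (-3.6252, -1.6905)
|BD| = 7.8104
circle(B,9.00) ∩ circle(D,3.00): a=8.5144, h=2.9162
  candidates: C₊=(4.0562,2.9995) cross=22.777; C₋=(5.3186,-2.6947) cross=-22.777
  mode + wants cross > 0 → take C=(4.0562,2.9995) (cross=22.777)
ex = (C−B)/|BC| = (0.8535,0.5211); ey = (-0.5211,0.8535)
P = B + -3.04·ex + 1.84·ey = (-7.1787,-1.7042)

-7.18 -1.70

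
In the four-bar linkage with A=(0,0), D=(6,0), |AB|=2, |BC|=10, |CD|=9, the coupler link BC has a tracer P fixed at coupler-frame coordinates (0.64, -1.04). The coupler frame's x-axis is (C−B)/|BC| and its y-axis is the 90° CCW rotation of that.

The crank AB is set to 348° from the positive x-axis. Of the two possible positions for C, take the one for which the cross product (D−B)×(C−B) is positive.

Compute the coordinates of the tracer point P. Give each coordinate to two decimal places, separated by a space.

3.15 -0.17

A=(0,0), D=(6.00,0)
B = A + 2.00·(cos348°, sin348°) = (1.9563, -0.4158)
|BD| = 4.0650
circle(B,10.00) ∩ circle(D,9.00): a=4.3695, h=8.9948
  candidates: C₊=(5.3828,8.9788) cross=36.564; C₋=(7.2230,-8.9165) cross=-36.564
  mode + wants cross > 0 → take C=(5.3828,8.9788) (cross=36.564)
ex = (C−B)/|BC| = (0.3426,0.9395); ey = (-0.9395,0.3426)
P = B + 0.64·ex + -1.04·ey = (3.1526,-0.1709)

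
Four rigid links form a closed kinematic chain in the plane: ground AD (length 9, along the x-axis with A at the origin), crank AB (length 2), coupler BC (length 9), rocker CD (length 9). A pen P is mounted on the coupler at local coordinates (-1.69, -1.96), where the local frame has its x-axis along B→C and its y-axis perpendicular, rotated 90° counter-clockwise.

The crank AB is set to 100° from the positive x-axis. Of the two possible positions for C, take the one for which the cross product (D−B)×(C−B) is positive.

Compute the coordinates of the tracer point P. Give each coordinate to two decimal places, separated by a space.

-0.11 -0.61

A=(0,0), D=(9.00,0)
B = A + 2.00·(cos100°, sin100°) = (-0.3473, 1.9696)
|BD| = 9.5526
circle(B,9.00) ∩ circle(D,9.00): a=4.7763, h=7.6281
  candidates: C₊=(5.8992,8.4490) cross=72.867; C₋=(2.7535,-6.4793) cross=-72.867
  mode + wants cross > 0 → take C=(5.8992,8.4490) (cross=72.867)
ex = (C−B)/|BC| = (0.6941,0.7199); ey = (-0.7199,0.6941)
P = B + -1.69·ex + -1.96·ey = (-0.1092,-0.6074)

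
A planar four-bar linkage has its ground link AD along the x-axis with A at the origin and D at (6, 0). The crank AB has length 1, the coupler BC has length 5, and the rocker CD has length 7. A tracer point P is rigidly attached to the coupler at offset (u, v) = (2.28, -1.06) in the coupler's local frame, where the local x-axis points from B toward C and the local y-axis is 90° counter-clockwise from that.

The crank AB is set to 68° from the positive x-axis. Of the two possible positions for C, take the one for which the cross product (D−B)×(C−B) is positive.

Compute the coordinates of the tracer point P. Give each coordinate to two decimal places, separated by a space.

A=(0,0), D=(6.00,0)
B = A + 1.00·(cos68°, sin68°) = (0.3746, 0.9272)
|BD| = 5.7013
circle(B,5.00) ∩ circle(D,7.00): a=0.7459, h=4.9441
  candidates: C₊=(1.9146,5.6841) cross=28.188; C₋=(0.3065,-4.0724) cross=-28.188
  mode + wants cross > 0 → take C=(1.9146,5.6841) (cross=28.188)
ex = (C−B)/|BC| = (0.3080,0.9514); ey = (-0.9514,0.3080)
P = B + 2.28·ex + -1.06·ey = (2.0853,2.7699)

2.09 2.77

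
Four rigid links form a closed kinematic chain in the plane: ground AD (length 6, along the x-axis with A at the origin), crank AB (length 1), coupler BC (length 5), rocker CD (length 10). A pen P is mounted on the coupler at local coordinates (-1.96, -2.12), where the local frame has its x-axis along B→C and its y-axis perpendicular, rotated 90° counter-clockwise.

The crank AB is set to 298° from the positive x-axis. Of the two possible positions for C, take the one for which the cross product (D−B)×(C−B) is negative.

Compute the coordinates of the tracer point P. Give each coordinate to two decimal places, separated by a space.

0.21 1.99

A=(0,0), D=(6.00,0)
B = A + 1.00·(cos298°, sin298°) = (0.4695, -0.8829)
|BD| = 5.6006
circle(B,5.00) ∩ circle(D,10.00): a=-3.8955, h=3.1345
  candidates: C₊=(-3.8715,1.5983) cross=17.555; C₋=(-2.8831,-4.5924) cross=-17.555
  mode - wants cross < 0 → take C=(-2.8831,-4.5924) (cross=-17.555)
ex = (C−B)/|BC| = (-0.6705,-0.7419); ey = (0.7419,-0.6705)
P = B + -1.96·ex + -2.12·ey = (0.2109,1.9927)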